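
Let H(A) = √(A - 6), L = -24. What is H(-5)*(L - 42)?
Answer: -66*I*√11 ≈ -218.9*I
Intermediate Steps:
H(A) = √(-6 + A)
H(-5)*(L - 42) = √(-6 - 5)*(-24 - 42) = √(-11)*(-66) = (I*√11)*(-66) = -66*I*√11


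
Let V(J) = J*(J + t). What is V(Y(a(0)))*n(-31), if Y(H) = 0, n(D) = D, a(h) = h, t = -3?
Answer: 0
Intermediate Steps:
V(J) = J*(-3 + J) (V(J) = J*(J - 3) = J*(-3 + J))
V(Y(a(0)))*n(-31) = (0*(-3 + 0))*(-31) = (0*(-3))*(-31) = 0*(-31) = 0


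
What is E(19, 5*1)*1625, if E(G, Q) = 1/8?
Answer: 1625/8 ≈ 203.13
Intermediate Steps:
E(G, Q) = ⅛
E(19, 5*1)*1625 = (⅛)*1625 = 1625/8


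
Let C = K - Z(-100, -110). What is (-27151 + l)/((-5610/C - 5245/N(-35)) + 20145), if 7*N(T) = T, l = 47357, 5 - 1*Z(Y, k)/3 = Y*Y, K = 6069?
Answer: 121417854/127353811 ≈ 0.95339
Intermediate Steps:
Z(Y, k) = 15 - 3*Y**2 (Z(Y, k) = 15 - 3*Y*Y = 15 - 3*Y**2)
N(T) = T/7
C = 36054 (C = 6069 - (15 - 3*(-100)**2) = 6069 - (15 - 3*10000) = 6069 - (15 - 30000) = 6069 - 1*(-29985) = 6069 + 29985 = 36054)
(-27151 + l)/((-5610/C - 5245/N(-35)) + 20145) = (-27151 + 47357)/((-5610/36054 - 5245/((1/7)*(-35))) + 20145) = 20206/((-5610*1/36054 - 5245/(-5)) + 20145) = 20206/((-935/6009 - 5245*(-1/5)) + 20145) = 20206/((-935/6009 + 1049) + 20145) = 20206/(6302506/6009 + 20145) = 20206/(127353811/6009) = 20206*(6009/127353811) = 121417854/127353811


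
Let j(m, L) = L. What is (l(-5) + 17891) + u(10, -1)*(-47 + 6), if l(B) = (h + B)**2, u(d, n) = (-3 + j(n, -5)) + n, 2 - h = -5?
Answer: 18264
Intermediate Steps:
h = 7 (h = 2 - 1*(-5) = 2 + 5 = 7)
u(d, n) = -8 + n (u(d, n) = (-3 - 5) + n = -8 + n)
l(B) = (7 + B)**2
(l(-5) + 17891) + u(10, -1)*(-47 + 6) = ((7 - 5)**2 + 17891) + (-8 - 1)*(-47 + 6) = (2**2 + 17891) - 9*(-41) = (4 + 17891) + 369 = 17895 + 369 = 18264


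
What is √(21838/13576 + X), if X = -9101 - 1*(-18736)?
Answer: √111006368403/3394 ≈ 98.166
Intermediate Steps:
X = 9635 (X = -9101 + 18736 = 9635)
√(21838/13576 + X) = √(21838/13576 + 9635) = √(21838*(1/13576) + 9635) = √(10919/6788 + 9635) = √(65413299/6788) = √111006368403/3394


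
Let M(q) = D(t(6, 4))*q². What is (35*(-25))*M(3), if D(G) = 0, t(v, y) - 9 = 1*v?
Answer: 0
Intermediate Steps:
t(v, y) = 9 + v (t(v, y) = 9 + 1*v = 9 + v)
M(q) = 0 (M(q) = 0*q² = 0)
(35*(-25))*M(3) = (35*(-25))*0 = -875*0 = 0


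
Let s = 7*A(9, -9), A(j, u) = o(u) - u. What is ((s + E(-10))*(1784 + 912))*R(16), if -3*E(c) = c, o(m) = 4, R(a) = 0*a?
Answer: 0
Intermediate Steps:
R(a) = 0
E(c) = -c/3
A(j, u) = 4 - u
s = 91 (s = 7*(4 - 1*(-9)) = 7*(4 + 9) = 7*13 = 91)
((s + E(-10))*(1784 + 912))*R(16) = ((91 - 1/3*(-10))*(1784 + 912))*0 = ((91 + 10/3)*2696)*0 = ((283/3)*2696)*0 = (762968/3)*0 = 0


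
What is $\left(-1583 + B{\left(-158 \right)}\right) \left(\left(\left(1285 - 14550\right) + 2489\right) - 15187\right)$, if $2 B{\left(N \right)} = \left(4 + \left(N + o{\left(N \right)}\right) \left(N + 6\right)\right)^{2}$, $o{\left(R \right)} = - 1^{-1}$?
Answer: $-7584862209267$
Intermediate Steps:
$o{\left(R \right)} = -1$ ($o{\left(R \right)} = \left(-1\right) 1 = -1$)
$B{\left(N \right)} = \frac{\left(4 + \left(-1 + N\right) \left(6 + N\right)\right)^{2}}{2}$ ($B{\left(N \right)} = \frac{\left(4 + \left(N - 1\right) \left(N + 6\right)\right)^{2}}{2} = \frac{\left(4 + \left(-1 + N\right) \left(6 + N\right)\right)^{2}}{2}$)
$\left(-1583 + B{\left(-158 \right)}\right) \left(\left(\left(1285 - 14550\right) + 2489\right) - 15187\right) = \left(-1583 + \frac{\left(-2 + \left(-158\right)^{2} + 5 \left(-158\right)\right)^{2}}{2}\right) \left(\left(\left(1285 - 14550\right) + 2489\right) - 15187\right) = \left(-1583 + \frac{\left(-2 + 24964 - 790\right)^{2}}{2}\right) \left(\left(-13265 + 2489\right) - 15187\right) = \left(-1583 + \frac{24172^{2}}{2}\right) \left(-10776 - 15187\right) = \left(-1583 + \frac{1}{2} \cdot 584285584\right) \left(-25963\right) = \left(-1583 + 292142792\right) \left(-25963\right) = 292141209 \left(-25963\right) = -7584862209267$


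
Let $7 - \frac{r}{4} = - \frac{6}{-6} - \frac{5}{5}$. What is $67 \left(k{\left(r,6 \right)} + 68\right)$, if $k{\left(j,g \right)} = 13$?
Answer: $5427$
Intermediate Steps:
$r = 28$ ($r = 28 - 4 \left(- \frac{6}{-6} - \frac{5}{5}\right) = 28 - 4 \left(\left(-6\right) \left(- \frac{1}{6}\right) - 1\right) = 28 - 4 \left(1 - 1\right) = 28 - 0 = 28 + 0 = 28$)
$67 \left(k{\left(r,6 \right)} + 68\right) = 67 \left(13 + 68\right) = 67 \cdot 81 = 5427$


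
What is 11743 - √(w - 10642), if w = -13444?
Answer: 11743 - I*√24086 ≈ 11743.0 - 155.2*I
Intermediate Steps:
11743 - √(w - 10642) = 11743 - √(-13444 - 10642) = 11743 - √(-24086) = 11743 - I*√24086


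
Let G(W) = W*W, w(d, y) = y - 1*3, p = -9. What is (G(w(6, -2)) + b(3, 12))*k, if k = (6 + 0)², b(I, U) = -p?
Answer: 1224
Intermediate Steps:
w(d, y) = -3 + y (w(d, y) = y - 3 = -3 + y)
b(I, U) = 9 (b(I, U) = -1*(-9) = 9)
G(W) = W²
k = 36 (k = 6² = 36)
(G(w(6, -2)) + b(3, 12))*k = ((-3 - 2)² + 9)*36 = ((-5)² + 9)*36 = (25 + 9)*36 = 34*36 = 1224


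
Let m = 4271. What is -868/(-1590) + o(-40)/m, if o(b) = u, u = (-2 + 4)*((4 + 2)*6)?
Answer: 1910854/3395445 ≈ 0.56277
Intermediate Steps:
u = 72 (u = 2*(6*6) = 2*36 = 72)
o(b) = 72
-868/(-1590) + o(-40)/m = -868/(-1590) + 72/4271 = -868*(-1/1590) + 72*(1/4271) = 434/795 + 72/4271 = 1910854/3395445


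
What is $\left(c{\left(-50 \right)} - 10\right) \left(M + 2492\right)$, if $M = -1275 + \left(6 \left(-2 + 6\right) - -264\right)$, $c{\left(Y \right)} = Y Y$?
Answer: $3747450$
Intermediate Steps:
$c{\left(Y \right)} = Y^{2}$
$M = -987$ ($M = -1275 + \left(6 \cdot 4 + 264\right) = -1275 + \left(24 + 264\right) = -1275 + 288 = -987$)
$\left(c{\left(-50 \right)} - 10\right) \left(M + 2492\right) = \left(\left(-50\right)^{2} - 10\right) \left(-987 + 2492\right) = \left(2500 - 10\right) 1505 = 2490 \cdot 1505 = 3747450$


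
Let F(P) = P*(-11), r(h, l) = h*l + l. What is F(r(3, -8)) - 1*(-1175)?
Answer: 1527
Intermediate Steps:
r(h, l) = l + h*l
F(P) = -11*P
F(r(3, -8)) - 1*(-1175) = -(-88)*(1 + 3) - 1*(-1175) = -(-88)*4 + 1175 = -11*(-32) + 1175 = 352 + 1175 = 1527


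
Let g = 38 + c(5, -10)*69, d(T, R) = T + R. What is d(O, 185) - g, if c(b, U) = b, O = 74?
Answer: -124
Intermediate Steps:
d(T, R) = R + T
g = 383 (g = 38 + 5*69 = 38 + 345 = 383)
d(O, 185) - g = (185 + 74) - 1*383 = 259 - 383 = -124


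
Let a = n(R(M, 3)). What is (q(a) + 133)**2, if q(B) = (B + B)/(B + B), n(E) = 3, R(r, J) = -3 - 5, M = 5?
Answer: 17956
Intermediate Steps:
R(r, J) = -8
a = 3
q(B) = 1 (q(B) = (2*B)/((2*B)) = (2*B)*(1/(2*B)) = 1)
(q(a) + 133)**2 = (1 + 133)**2 = 134**2 = 17956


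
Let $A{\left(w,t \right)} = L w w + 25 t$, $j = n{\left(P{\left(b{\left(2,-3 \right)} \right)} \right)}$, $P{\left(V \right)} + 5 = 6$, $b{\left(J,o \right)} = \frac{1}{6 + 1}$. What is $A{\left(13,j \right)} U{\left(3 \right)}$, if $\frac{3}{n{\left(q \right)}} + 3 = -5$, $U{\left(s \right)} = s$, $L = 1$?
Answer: $\frac{3831}{8} \approx 478.88$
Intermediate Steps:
$b{\left(J,o \right)} = \frac{1}{7}$
$P{\left(V \right)} = 1$ ($P{\left(V \right)} = -5 + 6 = 1$)
$n{\left(q \right)} = - \frac{3}{8}$ ($n{\left(q \right)} = \frac{3}{-3 - 5} = \frac{3}{-8} = 3 \left(- \frac{1}{8}\right) = - \frac{3}{8}$)
$j = - \frac{3}{8} \approx -0.375$
$A{\left(w,t \right)} = w^{2} + 25 t$ ($A{\left(w,t \right)} = 1 w w + 25 t = w w + 25 t = w^{2} + 25 t$)
$A{\left(13,j \right)} U{\left(3 \right)} = \left(13^{2} + 25 \left(- \frac{3}{8}\right)\right) 3 = \left(169 - \frac{75}{8}\right) 3 = \frac{1277}{8} \cdot 3 = \frac{3831}{8}$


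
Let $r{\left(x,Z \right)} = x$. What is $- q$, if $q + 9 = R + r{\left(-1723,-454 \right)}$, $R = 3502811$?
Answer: $-3501079$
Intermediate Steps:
$q = 3501079$ ($q = -9 + \left(3502811 - 1723\right) = -9 + 3501088 = 3501079$)
$- q = \left(-1\right) 3501079 = -3501079$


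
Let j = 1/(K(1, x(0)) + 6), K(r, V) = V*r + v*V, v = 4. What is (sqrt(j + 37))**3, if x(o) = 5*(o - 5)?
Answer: 4402*sqrt(523838)/14161 ≈ 224.99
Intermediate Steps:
x(o) = -25 + 5*o (x(o) = 5*(-5 + o) = -25 + 5*o)
K(r, V) = 4*V + V*r (K(r, V) = V*r + 4*V = 4*V + V*r)
j = -1/119 (j = 1/((-25 + 5*0)*(4 + 1) + 6) = 1/((-25 + 0)*5 + 6) = 1/(-25*5 + 6) = 1/(-125 + 6) = 1/(-119) = -1/119 ≈ -0.0084034)
(sqrt(j + 37))**3 = (sqrt(-1/119 + 37))**3 = (sqrt(4402/119))**3 = (sqrt(523838)/119)**3 = 4402*sqrt(523838)/14161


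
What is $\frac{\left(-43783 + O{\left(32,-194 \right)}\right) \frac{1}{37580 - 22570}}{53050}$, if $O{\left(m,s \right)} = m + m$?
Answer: $- \frac{2301}{41909500} \approx -5.4904 \cdot 10^{-5}$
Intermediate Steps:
$O{\left(m,s \right)} = 2 m$
$\frac{\left(-43783 + O{\left(32,-194 \right)}\right) \frac{1}{37580 - 22570}}{53050} = \frac{\left(-43783 + 2 \cdot 32\right) \frac{1}{37580 - 22570}}{53050} = \frac{-43783 + 64}{15010} \cdot \frac{1}{53050} = \left(-43719\right) \frac{1}{15010} \cdot \frac{1}{53050} = \left(- \frac{2301}{790}\right) \frac{1}{53050} = - \frac{2301}{41909500}$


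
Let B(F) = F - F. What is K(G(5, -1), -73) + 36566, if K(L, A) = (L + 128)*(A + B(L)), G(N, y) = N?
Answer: 26857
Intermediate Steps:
B(F) = 0
K(L, A) = A*(128 + L) (K(L, A) = (L + 128)*(A + 0) = (128 + L)*A = A*(128 + L))
K(G(5, -1), -73) + 36566 = -73*(128 + 5) + 36566 = -73*133 + 36566 = -9709 + 36566 = 26857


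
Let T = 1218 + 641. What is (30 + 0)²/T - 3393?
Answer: -6306687/1859 ≈ -3392.5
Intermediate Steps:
T = 1859
(30 + 0)²/T - 3393 = (30 + 0)²/1859 - 3393 = 30²*(1/1859) - 3393 = 900*(1/1859) - 3393 = 900/1859 - 3393 = -6306687/1859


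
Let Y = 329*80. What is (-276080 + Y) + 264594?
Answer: 14834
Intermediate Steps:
Y = 26320
(-276080 + Y) + 264594 = (-276080 + 26320) + 264594 = -249760 + 264594 = 14834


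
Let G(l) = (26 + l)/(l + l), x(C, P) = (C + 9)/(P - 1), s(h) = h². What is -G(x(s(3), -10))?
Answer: 67/9 ≈ 7.4444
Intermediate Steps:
x(C, P) = (9 + C)/(-1 + P)
G(l) = (26 + l)/(2*l) (G(l) = (26 + l)/((2*l)) = (26 + l)*(1/(2*l)) = (26 + l)/(2*l))
-G(x(s(3), -10)) = -(26 + (9 + 3²)/(-1 - 10))/(2*((9 + 3²)/(-1 - 10))) = -(26 + (9 + 9)/(-11))/(2*((9 + 9)/(-11))) = -(26 - 1/11*18)/(2*((-1/11*18))) = -(26 - 18/11)/(2*(-18/11)) = -(-11)*268/(2*18*11) = -1*(-67/9) = 67/9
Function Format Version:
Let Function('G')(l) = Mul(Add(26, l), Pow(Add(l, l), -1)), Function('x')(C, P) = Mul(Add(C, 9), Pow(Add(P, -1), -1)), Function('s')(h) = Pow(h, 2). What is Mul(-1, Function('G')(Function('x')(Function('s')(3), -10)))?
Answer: Rational(67, 9) ≈ 7.4444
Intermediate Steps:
Function('x')(C, P) = Mul(Pow(Add(-1, P), -1), Add(9, C)) (Function('x')(C, P) = Mul(Add(9, C), Pow(Add(-1, P), -1)) = Mul(Pow(Add(-1, P), -1), Add(9, C)))
Function('G')(l) = Mul(Rational(1, 2), Pow(l, -1), Add(26, l)) (Function('G')(l) = Mul(Add(26, l), Pow(Mul(2, l), -1)) = Mul(Add(26, l), Mul(Rational(1, 2), Pow(l, -1))) = Mul(Rational(1, 2), Pow(l, -1), Add(26, l)))
Mul(-1, Function('G')(Function('x')(Function('s')(3), -10))) = Mul(-1, Mul(Rational(1, 2), Pow(Mul(Pow(Add(-1, -10), -1), Add(9, Pow(3, 2))), -1), Add(26, Mul(Pow(Add(-1, -10), -1), Add(9, Pow(3, 2)))))) = Mul(-1, Mul(Rational(1, 2), Pow(Mul(Pow(-11, -1), Add(9, 9)), -1), Add(26, Mul(Pow(-11, -1), Add(9, 9))))) = Mul(-1, Mul(Rational(1, 2), Pow(Mul(Rational(-1, 11), 18), -1), Add(26, Mul(Rational(-1, 11), 18)))) = Mul(-1, Mul(Rational(1, 2), Pow(Rational(-18, 11), -1), Add(26, Rational(-18, 11)))) = Mul(-1, Mul(Rational(1, 2), Rational(-11, 18), Rational(268, 11))) = Mul(-1, Rational(-67, 9)) = Rational(67, 9)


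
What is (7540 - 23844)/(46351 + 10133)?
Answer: -4076/14121 ≈ -0.28865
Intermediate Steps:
(7540 - 23844)/(46351 + 10133) = -16304/56484 = -16304*1/56484 = -4076/14121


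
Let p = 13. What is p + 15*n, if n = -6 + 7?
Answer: 28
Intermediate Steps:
n = 1
p + 15*n = 13 + 15*1 = 13 + 15 = 28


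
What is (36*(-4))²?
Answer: 20736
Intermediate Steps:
(36*(-4))² = (-144)² = 20736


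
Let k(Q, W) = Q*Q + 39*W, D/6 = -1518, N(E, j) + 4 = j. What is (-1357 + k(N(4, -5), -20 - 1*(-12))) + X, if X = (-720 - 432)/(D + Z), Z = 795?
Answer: -4399964/2771 ≈ -1587.9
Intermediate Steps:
N(E, j) = -4 + j
D = -9108 (D = 6*(-1518) = -9108)
k(Q, W) = Q² + 39*W
X = 384/2771 (X = (-720 - 432)/(-9108 + 795) = -1152/(-8313) = -1152*(-1/8313) = 384/2771 ≈ 0.13858)
(-1357 + k(N(4, -5), -20 - 1*(-12))) + X = (-1357 + ((-4 - 5)² + 39*(-20 - 1*(-12)))) + 384/2771 = (-1357 + ((-9)² + 39*(-20 + 12))) + 384/2771 = (-1357 + (81 + 39*(-8))) + 384/2771 = (-1357 + (81 - 312)) + 384/2771 = (-1357 - 231) + 384/2771 = -1588 + 384/2771 = -4399964/2771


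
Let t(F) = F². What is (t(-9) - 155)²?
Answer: 5476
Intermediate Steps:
(t(-9) - 155)² = ((-9)² - 155)² = (81 - 155)² = (-74)² = 5476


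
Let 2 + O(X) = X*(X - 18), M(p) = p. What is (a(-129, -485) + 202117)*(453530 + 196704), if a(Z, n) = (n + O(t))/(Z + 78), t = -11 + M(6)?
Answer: 2234277500442/17 ≈ 1.3143e+11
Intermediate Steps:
t = -5 (t = -11 + 6 = -5)
O(X) = -2 + X*(-18 + X) (O(X) = -2 + X*(X - 18) = -2 + X*(-18 + X))
a(Z, n) = (113 + n)/(78 + Z) (a(Z, n) = (n + (-2 + (-5)² - 18*(-5)))/(Z + 78) = (n + (-2 + 25 + 90))/(78 + Z) = (n + 113)/(78 + Z) = (113 + n)/(78 + Z))
(a(-129, -485) + 202117)*(453530 + 196704) = ((113 - 485)/(78 - 129) + 202117)*(453530 + 196704) = (-372/(-51) + 202117)*650234 = (-1/51*(-372) + 202117)*650234 = (124/17 + 202117)*650234 = (3436113/17)*650234 = 2234277500442/17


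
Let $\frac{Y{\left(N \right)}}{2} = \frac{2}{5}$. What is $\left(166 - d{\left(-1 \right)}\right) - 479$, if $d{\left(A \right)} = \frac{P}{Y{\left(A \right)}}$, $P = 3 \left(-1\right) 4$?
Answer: $-298$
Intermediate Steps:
$P = -12$ ($P = \left(-3\right) 4 = -12$)
$Y{\left(N \right)} = \frac{4}{5}$ ($Y{\left(N \right)} = 2 \cdot \frac{2}{5} = \frac{4}{5}$)
$d{\left(A \right)} = -15$ ($d{\left(A \right)} = - \frac{12}{\frac{4}{5}} = \left(-12\right) \frac{5}{4} = -15$)
$\left(166 - d{\left(-1 \right)}\right) - 479 = \left(166 - -15\right) - 479 = \left(166 + 15\right) - 479 = 181 - 479 = -298$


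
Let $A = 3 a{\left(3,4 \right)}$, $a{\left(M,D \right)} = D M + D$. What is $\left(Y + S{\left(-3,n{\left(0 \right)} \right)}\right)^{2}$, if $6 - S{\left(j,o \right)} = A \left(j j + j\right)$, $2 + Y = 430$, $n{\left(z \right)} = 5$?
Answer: $21316$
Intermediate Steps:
$Y = 428$ ($Y = -2 + 430 = 428$)
$a{\left(M,D \right)} = D + D M$
$A = 48$ ($A = 3 \cdot 4 \left(1 + 3\right) = 3 \cdot 4 \cdot 4 = 3 \cdot 16 = 48$)
$S{\left(j,o \right)} = 6 - 48 j - 48 j^{2}$ ($S{\left(j,o \right)} = 6 - 48 \left(j j + j\right) = 6 - 48 \left(j^{2} + j\right) = 6 - 48 \left(j + j^{2}\right) = 6 - \left(48 j + 48 j^{2}\right) = 6 - 48 j - 48 j^{2}$)
$\left(Y + S{\left(-3,n{\left(0 \right)} \right)}\right)^{2} = \left(428 - \left(-150 + 432\right)\right)^{2} = \left(428 + \left(6 + 144 - 432\right)\right)^{2} = \left(428 - 282\right)^{2} = 146^{2} = 21316$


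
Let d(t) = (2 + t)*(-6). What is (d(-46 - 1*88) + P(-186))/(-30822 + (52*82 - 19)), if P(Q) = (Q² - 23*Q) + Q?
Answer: -13160/8859 ≈ -1.4855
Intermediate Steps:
P(Q) = Q² - 22*Q
d(t) = -12 - 6*t
(d(-46 - 1*88) + P(-186))/(-30822 + (52*82 - 19)) = ((-12 - 6*(-46 - 1*88)) - 186*(-22 - 186))/(-30822 + (52*82 - 19)) = ((-12 - 6*(-46 - 88)) - 186*(-208))/(-30822 + (4264 - 19)) = ((-12 - 6*(-134)) + 38688)/(-30822 + 4245) = ((-12 + 804) + 38688)/(-26577) = (792 + 38688)*(-1/26577) = 39480*(-1/26577) = -13160/8859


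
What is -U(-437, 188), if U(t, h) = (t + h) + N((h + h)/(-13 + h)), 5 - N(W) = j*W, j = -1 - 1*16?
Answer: 36308/175 ≈ 207.47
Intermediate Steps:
j = -17 (j = -1 - 16 = -17)
N(W) = 5 + 17*W (N(W) = 5 - (-17)*W = 5 + 17*W)
U(t, h) = 5 + h + t + 34*h/(-13 + h) (U(t, h) = (t + h) + (5 + 17*((h + h)/(-13 + h))) = (h + t) + (5 + 17*((2*h)/(-13 + h))) = (h + t) + (5 + 17*(2*h/(-13 + h))) = (h + t) + (5 + 34*h/(-13 + h)) = 5 + h + t + 34*h/(-13 + h))
-U(-437, 188) = -(34*188 + (-13 + 188)*(5 + 188 - 437))/(-13 + 188) = -(6392 + 175*(-244))/175 = -(6392 - 42700)/175 = -(-36308)/175 = -1*(-36308/175) = 36308/175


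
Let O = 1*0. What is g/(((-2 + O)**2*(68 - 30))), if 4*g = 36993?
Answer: 1947/32 ≈ 60.844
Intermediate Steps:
g = 36993/4 (g = (1/4)*36993 = 36993/4 ≈ 9248.3)
O = 0
g/(((-2 + O)**2*(68 - 30))) = 36993/(4*(((-2 + 0)**2*(68 - 30)))) = 36993/(4*(((-2)**2*38))) = 36993/(4*((4*38))) = (36993/4)/152 = (36993/4)*(1/152) = 1947/32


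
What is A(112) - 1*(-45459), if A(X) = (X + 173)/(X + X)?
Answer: 10183101/224 ≈ 45460.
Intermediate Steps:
A(X) = (173 + X)/(2*X) (A(X) = (173 + X)/((2*X)) = (173 + X)*(1/(2*X)) = (173 + X)/(2*X))
A(112) - 1*(-45459) = (1/2)*(173 + 112)/112 - 1*(-45459) = (1/2)*(1/112)*285 + 45459 = 285/224 + 45459 = 10183101/224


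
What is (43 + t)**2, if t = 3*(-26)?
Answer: 1225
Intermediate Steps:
t = -78
(43 + t)**2 = (43 - 78)**2 = (-35)**2 = 1225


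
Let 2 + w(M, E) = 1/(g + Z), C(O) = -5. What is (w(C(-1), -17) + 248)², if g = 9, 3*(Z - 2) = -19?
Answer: 11881809/196 ≈ 60622.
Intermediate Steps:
Z = -13/3 (Z = 2 + (⅓)*(-19) = 2 - 19/3 = -13/3 ≈ -4.3333)
w(M, E) = -25/14 (w(M, E) = -2 + 1/(9 - 13/3) = -2 + 1/(14/3) = -2 + 3/14 = -25/14)
(w(C(-1), -17) + 248)² = (-25/14 + 248)² = (3447/14)² = 11881809/196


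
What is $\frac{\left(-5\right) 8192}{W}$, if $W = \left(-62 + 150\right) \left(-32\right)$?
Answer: $\frac{160}{11} \approx 14.545$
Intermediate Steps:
$W = -2816$ ($W = 88 \left(-32\right) = -2816$)
$\frac{\left(-5\right) 8192}{W} = \frac{\left(-5\right) 8192}{-2816} = \left(-40960\right) \left(- \frac{1}{2816}\right) = \frac{160}{11}$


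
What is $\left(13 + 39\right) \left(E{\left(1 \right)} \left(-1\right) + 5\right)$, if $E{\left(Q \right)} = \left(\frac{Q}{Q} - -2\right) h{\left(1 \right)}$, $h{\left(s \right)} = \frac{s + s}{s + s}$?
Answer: $104$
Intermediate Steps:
$h{\left(s \right)} = 1$ ($h{\left(s \right)} = \frac{2 s}{2 s} = 2 s \frac{1}{2 s} = 1$)
$E{\left(Q \right)} = 3$ ($E{\left(Q \right)} = \left(\frac{Q}{Q} - -2\right) 1 = \left(1 + 2\right) 1 = 3 \cdot 1 = 3$)
$\left(13 + 39\right) \left(E{\left(1 \right)} \left(-1\right) + 5\right) = \left(13 + 39\right) \left(3 \left(-1\right) + 5\right) = 52 \left(-3 + 5\right) = 52 \cdot 2 = 104$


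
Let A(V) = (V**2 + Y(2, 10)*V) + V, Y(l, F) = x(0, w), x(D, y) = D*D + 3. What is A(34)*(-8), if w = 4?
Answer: -10336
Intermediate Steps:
x(D, y) = 3 + D**2 (x(D, y) = D**2 + 3 = 3 + D**2)
Y(l, F) = 3 (Y(l, F) = 3 + 0**2 = 3 + 0 = 3)
A(V) = V**2 + 4*V (A(V) = (V**2 + 3*V) + V = V**2 + 4*V)
A(34)*(-8) = (34*(4 + 34))*(-8) = (34*38)*(-8) = 1292*(-8) = -10336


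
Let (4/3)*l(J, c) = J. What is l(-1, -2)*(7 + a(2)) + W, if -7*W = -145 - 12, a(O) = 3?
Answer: 209/14 ≈ 14.929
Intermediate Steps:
l(J, c) = 3*J/4
W = 157/7 (W = -(-145 - 12)/7 = -⅐*(-157) = 157/7 ≈ 22.429)
l(-1, -2)*(7 + a(2)) + W = ((¾)*(-1))*(7 + 3) + 157/7 = -¾*10 + 157/7 = -15/2 + 157/7 = 209/14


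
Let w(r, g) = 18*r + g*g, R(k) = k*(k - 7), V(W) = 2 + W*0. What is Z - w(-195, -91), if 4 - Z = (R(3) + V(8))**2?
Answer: -4867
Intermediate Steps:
V(W) = 2 (V(W) = 2 + 0 = 2)
R(k) = k*(-7 + k)
w(r, g) = g**2 + 18*r (w(r, g) = 18*r + g**2 = g**2 + 18*r)
Z = -96 (Z = 4 - (3*(-7 + 3) + 2)**2 = 4 - (3*(-4) + 2)**2 = 4 - (-12 + 2)**2 = 4 - 1*(-10)**2 = 4 - 1*100 = 4 - 100 = -96)
Z - w(-195, -91) = -96 - ((-91)**2 + 18*(-195)) = -96 - (8281 - 3510) = -96 - 1*4771 = -96 - 4771 = -4867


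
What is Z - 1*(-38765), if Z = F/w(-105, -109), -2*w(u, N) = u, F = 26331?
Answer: 1374329/35 ≈ 39267.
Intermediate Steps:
w(u, N) = -u/2
Z = 17554/35 (Z = 26331/((-½*(-105))) = 26331/(105/2) = 26331*(2/105) = 17554/35 ≈ 501.54)
Z - 1*(-38765) = 17554/35 - 1*(-38765) = 17554/35 + 38765 = 1374329/35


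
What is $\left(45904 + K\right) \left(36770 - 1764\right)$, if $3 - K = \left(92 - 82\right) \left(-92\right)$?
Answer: $1639225962$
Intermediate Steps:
$K = 923$ ($K = 3 - \left(92 - 82\right) \left(-92\right) = 3 - 10 \left(-92\right) = 3 - -920 = 3 + 920 = 923$)
$\left(45904 + K\right) \left(36770 - 1764\right) = \left(45904 + 923\right) \left(36770 - 1764\right) = 46827 \cdot 35006 = 1639225962$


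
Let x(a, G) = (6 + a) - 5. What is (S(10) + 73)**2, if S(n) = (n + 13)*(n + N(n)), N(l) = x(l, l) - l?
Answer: 106276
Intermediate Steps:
x(a, G) = 1 + a
N(l) = 1 (N(l) = (1 + l) - l = 1)
S(n) = (1 + n)*(13 + n) (S(n) = (n + 13)*(n + 1) = (13 + n)*(1 + n) = (1 + n)*(13 + n))
(S(10) + 73)**2 = ((13 + 10**2 + 14*10) + 73)**2 = ((13 + 100 + 140) + 73)**2 = (253 + 73)**2 = 326**2 = 106276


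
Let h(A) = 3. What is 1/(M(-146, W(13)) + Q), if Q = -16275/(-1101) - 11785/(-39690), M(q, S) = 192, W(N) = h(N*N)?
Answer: 2913246/603271901 ≈ 0.0048291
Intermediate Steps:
W(N) = 3
Q = 43928669/2913246 (Q = -16275*(-1/1101) - 11785*(-1/39690) = 5425/367 + 2357/7938 = 43928669/2913246 ≈ 15.079)
1/(M(-146, W(13)) + Q) = 1/(192 + 43928669/2913246) = 1/(603271901/2913246) = 2913246/603271901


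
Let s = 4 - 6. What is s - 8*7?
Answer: -58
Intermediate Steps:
s = -2
s - 8*7 = -2 - 8*7 = -2 - 56 = -58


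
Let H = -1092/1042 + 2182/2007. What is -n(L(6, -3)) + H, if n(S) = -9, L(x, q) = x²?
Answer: 9451823/1045647 ≈ 9.0392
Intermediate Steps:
H = 41000/1045647 (H = -1092*1/1042 + 2182*(1/2007) = -546/521 + 2182/2007 = 41000/1045647 ≈ 0.039210)
-n(L(6, -3)) + H = -1*(-9) + 41000/1045647 = 9 + 41000/1045647 = 9451823/1045647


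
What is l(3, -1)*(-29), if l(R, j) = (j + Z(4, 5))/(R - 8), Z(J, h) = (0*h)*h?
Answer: -29/5 ≈ -5.8000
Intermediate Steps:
Z(J, h) = 0 (Z(J, h) = 0*h = 0)
l(R, j) = j/(-8 + R) (l(R, j) = (j + 0)/(R - 8) = j/(-8 + R))
l(3, -1)*(-29) = -1/(-8 + 3)*(-29) = -1/(-5)*(-29) = -1*(-⅕)*(-29) = (⅕)*(-29) = -29/5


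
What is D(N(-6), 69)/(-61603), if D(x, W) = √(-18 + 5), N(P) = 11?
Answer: -I*√13/61603 ≈ -5.8529e-5*I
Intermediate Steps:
D(x, W) = I*√13 (D(x, W) = √(-13) = I*√13)
D(N(-6), 69)/(-61603) = (I*√13)/(-61603) = (I*√13)*(-1/61603) = -I*√13/61603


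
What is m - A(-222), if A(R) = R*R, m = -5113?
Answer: -54397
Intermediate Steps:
A(R) = R**2
m - A(-222) = -5113 - 1*(-222)**2 = -5113 - 1*49284 = -5113 - 49284 = -54397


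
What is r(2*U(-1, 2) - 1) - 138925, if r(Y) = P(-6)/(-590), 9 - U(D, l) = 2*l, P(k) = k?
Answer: -40982872/295 ≈ -1.3893e+5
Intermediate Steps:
U(D, l) = 9 - 2*l
r(Y) = 3/295 (r(Y) = -6/(-590) = -6*(-1/590) = 3/295)
r(2*U(-1, 2) - 1) - 138925 = 3/295 - 138925 = -40982872/295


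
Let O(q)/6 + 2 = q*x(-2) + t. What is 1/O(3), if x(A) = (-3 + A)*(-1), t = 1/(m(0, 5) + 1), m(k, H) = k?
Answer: 1/84 ≈ 0.011905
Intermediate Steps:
t = 1 (t = 1/(0 + 1) = 1/1 = 1)
x(A) = 3 - A
O(q) = -6 + 30*q (O(q) = -12 + 6*(q*(3 - 1*(-2)) + 1) = -12 + 6*(q*(3 + 2) + 1) = -12 + 6*(q*5 + 1) = -12 + 6*(5*q + 1) = -12 + 6*(1 + 5*q) = -12 + (6 + 30*q) = -6 + 30*q)
1/O(3) = 1/(-6 + 30*3) = 1/(-6 + 90) = 1/84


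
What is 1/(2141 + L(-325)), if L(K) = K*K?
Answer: 1/107766 ≈ 9.2794e-6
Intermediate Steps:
L(K) = K²
1/(2141 + L(-325)) = 1/(2141 + (-325)²) = 1/(2141 + 105625) = 1/107766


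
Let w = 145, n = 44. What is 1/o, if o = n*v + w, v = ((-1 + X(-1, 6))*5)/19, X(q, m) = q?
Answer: 19/2315 ≈ 0.0082073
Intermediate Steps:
v = -10/19 (v = ((-1 - 1)*5)/19 = -2*5*(1/19) = -10*1/19 = -10/19 ≈ -0.52632)
o = 2315/19 (o = 44*(-10/19) + 145 = -440/19 + 145 = 2315/19 ≈ 121.84)
1/o = 1/(2315/19) = 19/2315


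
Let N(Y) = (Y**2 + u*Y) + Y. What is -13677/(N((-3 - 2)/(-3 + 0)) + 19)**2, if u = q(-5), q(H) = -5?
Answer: -1107837/18496 ≈ -59.896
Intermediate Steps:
u = -5
N(Y) = Y**2 - 4*Y (N(Y) = (Y**2 - 5*Y) + Y = Y**2 - 4*Y)
-13677/(N((-3 - 2)/(-3 + 0)) + 19)**2 = -13677/(((-3 - 2)/(-3 + 0))*(-4 + (-3 - 2)/(-3 + 0)) + 19)**2 = -13677/((-5/(-3))*(-4 - 5/(-3)) + 19)**2 = -13677/((-5*(-1/3))*(-4 - 5*(-1/3)) + 19)**2 = -13677/(5*(-4 + 5/3)/3 + 19)**2 = -13677/((5/3)*(-7/3) + 19)**2 = -13677/(-35/9 + 19)**2 = -13677/((136/9)**2) = -13677/18496/81 = -13677*81/18496 = -1107837/18496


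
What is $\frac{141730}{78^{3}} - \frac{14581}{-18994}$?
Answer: $\frac{2402865583}{2253410172} \approx 1.0663$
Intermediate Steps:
$\frac{141730}{78^{3}} - \frac{14581}{-18994} = \frac{141730}{474552} - - \frac{14581}{18994} = 141730 \cdot \frac{1}{474552} + \frac{14581}{18994} = \frac{70865}{237276} + \frac{14581}{18994} = \frac{2402865583}{2253410172}$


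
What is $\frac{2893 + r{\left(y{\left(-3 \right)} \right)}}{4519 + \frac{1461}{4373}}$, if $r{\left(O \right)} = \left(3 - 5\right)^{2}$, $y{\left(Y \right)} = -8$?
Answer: $\frac{12668581}{19763048} \approx 0.64102$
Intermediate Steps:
$r{\left(O \right)} = 4$ ($r{\left(O \right)} = \left(-2\right)^{2} = 4$)
$\frac{2893 + r{\left(y{\left(-3 \right)} \right)}}{4519 + \frac{1461}{4373}} = \frac{2893 + 4}{4519 + \frac{1461}{4373}} = \frac{2897}{4519 + 1461 \cdot \frac{1}{4373}} = \frac{2897}{4519 + \frac{1461}{4373}} = \frac{2897}{\frac{19763048}{4373}} = 2897 \cdot \frac{4373}{19763048} = \frac{12668581}{19763048}$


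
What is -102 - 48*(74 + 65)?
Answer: -6774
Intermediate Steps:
-102 - 48*(74 + 65) = -102 - 48*139 = -102 - 6672 = -6774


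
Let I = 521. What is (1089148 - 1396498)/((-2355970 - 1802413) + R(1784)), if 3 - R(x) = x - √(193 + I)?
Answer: 639313202700/8653482253091 + 153675*√714/8653482253091 ≈ 0.073880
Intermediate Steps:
R(x) = 3 + √714 - x (R(x) = 3 - (x - √(193 + 521)) = 3 - (x - √714) = 3 + (√714 - x) = 3 + √714 - x)
(1089148 - 1396498)/((-2355970 - 1802413) + R(1784)) = (1089148 - 1396498)/((-2355970 - 1802413) + (3 + √714 - 1*1784)) = -307350/(-4158383 + (3 + √714 - 1784)) = -307350/(-4158383 + (-1781 + √714)) = -307350/(-4160164 + √714)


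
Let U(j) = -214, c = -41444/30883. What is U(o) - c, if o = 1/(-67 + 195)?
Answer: -6567518/30883 ≈ -212.66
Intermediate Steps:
c = -41444/30883 (c = -41444*1/30883 = -41444/30883 ≈ -1.3420)
o = 1/128 ≈ 0.0078125
U(o) - c = -214 - 1*(-41444/30883) = -214 + 41444/30883 = -6567518/30883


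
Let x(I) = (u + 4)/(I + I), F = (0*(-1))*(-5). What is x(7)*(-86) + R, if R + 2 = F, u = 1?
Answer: -229/7 ≈ -32.714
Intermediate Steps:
F = 0 (F = 0*(-5) = 0)
x(I) = 5/(2*I) (x(I) = (1 + 4)/(I + I) = 5/((2*I)) = 5*(1/(2*I)) = 5/(2*I))
R = -2 (R = -2 + 0 = -2)
x(7)*(-86) + R = ((5/2)/7)*(-86) - 2 = ((5/2)*(⅐))*(-86) - 2 = (5/14)*(-86) - 2 = -215/7 - 2 = -229/7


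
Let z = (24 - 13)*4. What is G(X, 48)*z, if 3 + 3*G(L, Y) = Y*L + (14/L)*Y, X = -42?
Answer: -89540/3 ≈ -29847.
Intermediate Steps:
G(L, Y) = -1 + L*Y/3 + 14*Y/(3*L) (G(L, Y) = -1 + (Y*L + (14/L)*Y)/3 = -1 + (L*Y + 14*Y/L)/3 = -1 + (L*Y/3 + 14*Y/(3*L)) = -1 + L*Y/3 + 14*Y/(3*L))
z = 44 (z = 11*4 = 44)
G(X, 48)*z = ((⅓)*(14*48 - 42*(-3 - 42*48))/(-42))*44 = ((⅓)*(-1/42)*(672 - 42*(-3 - 2016)))*44 = ((⅓)*(-1/42)*(672 - 42*(-2019)))*44 = ((⅓)*(-1/42)*(672 + 84798))*44 = ((⅓)*(-1/42)*85470)*44 = -2035/3*44 = -89540/3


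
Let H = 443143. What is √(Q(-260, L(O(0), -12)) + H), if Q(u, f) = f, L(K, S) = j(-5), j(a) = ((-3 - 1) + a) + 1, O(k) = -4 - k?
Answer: √443135 ≈ 665.68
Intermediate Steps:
j(a) = -3 + a (j(a) = (-4 + a) + 1 = -3 + a)
L(K, S) = -8 (L(K, S) = -3 - 5 = -8)
√(Q(-260, L(O(0), -12)) + H) = √(-8 + 443143) = √443135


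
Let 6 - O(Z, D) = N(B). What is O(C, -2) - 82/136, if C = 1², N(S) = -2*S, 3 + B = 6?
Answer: 775/68 ≈ 11.397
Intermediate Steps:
B = 3 (B = -3 + 6 = 3)
C = 1
O(Z, D) = 12 (O(Z, D) = 6 - (-2)*3 = 6 - 1*(-6) = 6 + 6 = 12)
O(C, -2) - 82/136 = 12 - 82/136 = 12 - 82*1/136 = 12 - 41/68 = 775/68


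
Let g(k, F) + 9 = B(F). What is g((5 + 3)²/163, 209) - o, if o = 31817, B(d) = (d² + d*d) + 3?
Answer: 55539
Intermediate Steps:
B(d) = 3 + 2*d² (B(d) = (d² + d²) + 3 = 2*d² + 3 = 3 + 2*d²)
g(k, F) = -6 + 2*F² (g(k, F) = -9 + (3 + 2*F²) = -6 + 2*F²)
g((5 + 3)²/163, 209) - o = (-6 + 2*209²) - 1*31817 = (-6 + 2*43681) - 31817 = (-6 + 87362) - 31817 = 87356 - 31817 = 55539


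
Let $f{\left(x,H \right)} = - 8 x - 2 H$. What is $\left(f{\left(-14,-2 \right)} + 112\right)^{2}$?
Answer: $51984$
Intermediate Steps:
$\left(f{\left(-14,-2 \right)} + 112\right)^{2} = \left(\left(\left(-8\right) \left(-14\right) - -4\right) + 112\right)^{2} = \left(\left(112 + 4\right) + 112\right)^{2} = \left(116 + 112\right)^{2} = 228^{2} = 51984$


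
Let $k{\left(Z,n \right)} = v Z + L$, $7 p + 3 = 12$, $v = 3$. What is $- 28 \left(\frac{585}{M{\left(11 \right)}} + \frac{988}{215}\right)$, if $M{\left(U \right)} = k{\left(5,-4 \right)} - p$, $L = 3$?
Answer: $- \frac{238364}{215} \approx -1108.7$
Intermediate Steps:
$p = \frac{9}{7}$ ($p = - \frac{3}{7} + \frac{1}{7} \cdot 12 = - \frac{3}{7} + \frac{12}{7} = \frac{9}{7} \approx 1.2857$)
$k{\left(Z,n \right)} = 3 + 3 Z$ ($k{\left(Z,n \right)} = 3 Z + 3 = 3 + 3 Z$)
$M{\left(U \right)} = \frac{117}{7}$ ($M{\left(U \right)} = \left(3 + 3 \cdot 5\right) - \frac{9}{7} = \left(3 + 15\right) - \frac{9}{7} = 18 - \frac{9}{7} = \frac{117}{7}$)
$- 28 \left(\frac{585}{M{\left(11 \right)}} + \frac{988}{215}\right) = - 28 \left(\frac{585}{\frac{117}{7}} + \frac{988}{215}\right) = - 28 \left(585 \cdot \frac{7}{117} + 988 \cdot \frac{1}{215}\right) = - 28 \left(35 + \frac{988}{215}\right) = \left(-28\right) \frac{8513}{215} = - \frac{238364}{215}$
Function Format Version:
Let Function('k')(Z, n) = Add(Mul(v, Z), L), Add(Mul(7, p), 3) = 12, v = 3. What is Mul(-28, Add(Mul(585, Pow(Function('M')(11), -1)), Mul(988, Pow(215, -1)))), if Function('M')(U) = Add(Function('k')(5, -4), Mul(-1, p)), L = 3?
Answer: Rational(-238364, 215) ≈ -1108.7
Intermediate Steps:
p = Rational(9, 7) (p = Add(Rational(-3, 7), Mul(Rational(1, 7), 12)) = Add(Rational(-3, 7), Rational(12, 7)) = Rational(9, 7) ≈ 1.2857)
Function('k')(Z, n) = Add(3, Mul(3, Z)) (Function('k')(Z, n) = Add(Mul(3, Z), 3) = Add(3, Mul(3, Z)))
Function('M')(U) = Rational(117, 7) (Function('M')(U) = Add(Add(3, Mul(3, 5)), Mul(-1, Rational(9, 7))) = Add(Add(3, 15), Rational(-9, 7)) = Add(18, Rational(-9, 7)) = Rational(117, 7))
Mul(-28, Add(Mul(585, Pow(Function('M')(11), -1)), Mul(988, Pow(215, -1)))) = Mul(-28, Add(Mul(585, Pow(Rational(117, 7), -1)), Mul(988, Pow(215, -1)))) = Mul(-28, Add(Mul(585, Rational(7, 117)), Mul(988, Rational(1, 215)))) = Mul(-28, Add(35, Rational(988, 215))) = Mul(-28, Rational(8513, 215)) = Rational(-238364, 215)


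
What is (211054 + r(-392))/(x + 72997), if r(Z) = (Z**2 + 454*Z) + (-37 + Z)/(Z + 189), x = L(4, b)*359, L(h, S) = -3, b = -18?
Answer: 37910679/14599760 ≈ 2.5967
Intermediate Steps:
x = -1077 (x = -3*359 = -1077)
r(Z) = Z**2 + 454*Z + (-37 + Z)/(189 + Z) (r(Z) = (Z**2 + 454*Z) + (-37 + Z)/(189 + Z) = Z**2 + 454*Z + (-37 + Z)/(189 + Z))
(211054 + r(-392))/(x + 72997) = (211054 + (-37 + (-392)**3 + 643*(-392)**2 + 85807*(-392))/(189 - 392))/(-1077 + 72997) = (211054 + (-37 - 60236288 + 643*153664 - 33636344)/(-203))/71920 = (211054 - (-37 - 60236288 + 98805952 - 33636344)/203)*(1/71920) = (211054 - 1/203*4933283)*(1/71920) = (211054 - 4933283/203)*(1/71920) = (37910679/203)*(1/71920) = 37910679/14599760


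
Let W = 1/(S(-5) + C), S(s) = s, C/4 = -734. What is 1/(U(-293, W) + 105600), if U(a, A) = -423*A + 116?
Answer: 2941/310911179 ≈ 9.4593e-6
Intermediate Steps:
C = -2936 (C = 4*(-734) = -2936)
W = -1/2941 (W = 1/(-5 - 2936) = 1/(-2941) = -1/2941 ≈ -0.00034002)
U(a, A) = 116 - 423*A
1/(U(-293, W) + 105600) = 1/((116 - 423*(-1/2941)) + 105600) = 1/((116 + 423/2941) + 105600) = 1/(341579/2941 + 105600) = 1/(310911179/2941) = 2941/310911179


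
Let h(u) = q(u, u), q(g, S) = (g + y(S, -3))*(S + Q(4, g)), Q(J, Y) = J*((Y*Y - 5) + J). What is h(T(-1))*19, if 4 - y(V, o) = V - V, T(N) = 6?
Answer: 27740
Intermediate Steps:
y(V, o) = 4 (y(V, o) = 4 - (V - V) = 4 - 1*0 = 4 + 0 = 4)
Q(J, Y) = J*(-5 + J + Y**2) (Q(J, Y) = J*((Y**2 - 5) + J) = J*((-5 + Y**2) + J) = J*(-5 + J + Y**2))
q(g, S) = (4 + g)*(-4 + S + 4*g**2) (q(g, S) = (g + 4)*(S + 4*(-5 + 4 + g**2)) = (4 + g)*(S + 4*(-1 + g**2)) = (4 + g)*(S + (-4 + 4*g**2)) = (4 + g)*(-4 + S + 4*g**2))
h(u) = -16 + 4*u + 17*u**2 + 4*u*(-1 + u**2) (h(u) = -16 + 4*u + 16*u**2 + u*u + 4*u*(-1 + u**2) = -16 + 4*u + 16*u**2 + u**2 + 4*u*(-1 + u**2) = -16 + 4*u + 17*u**2 + 4*u*(-1 + u**2))
h(T(-1))*19 = (-16 + 4*6**3 + 17*6**2)*19 = (-16 + 4*216 + 17*36)*19 = (-16 + 864 + 612)*19 = 1460*19 = 27740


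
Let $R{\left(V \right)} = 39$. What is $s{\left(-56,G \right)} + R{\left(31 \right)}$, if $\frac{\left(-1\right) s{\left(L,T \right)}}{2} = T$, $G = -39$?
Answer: $117$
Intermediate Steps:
$s{\left(L,T \right)} = - 2 T$
$s{\left(-56,G \right)} + R{\left(31 \right)} = \left(-2\right) \left(-39\right) + 39 = 78 + 39 = 117$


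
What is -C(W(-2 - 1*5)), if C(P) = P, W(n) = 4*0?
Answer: 0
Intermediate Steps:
W(n) = 0
-C(W(-2 - 1*5)) = -1*0 = 0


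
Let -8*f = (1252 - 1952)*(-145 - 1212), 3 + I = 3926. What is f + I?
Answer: -229629/2 ≈ -1.1481e+5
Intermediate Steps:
I = 3923 (I = -3 + 3926 = 3923)
f = -237475/2 (f = -(1252 - 1952)*(-145 - 1212)/8 = -(-175)*(-1357)/2 = -⅛*949900 = -237475/2 ≈ -1.1874e+5)
f + I = -237475/2 + 3923 = -229629/2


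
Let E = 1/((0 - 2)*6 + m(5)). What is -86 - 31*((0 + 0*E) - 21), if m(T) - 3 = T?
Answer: 565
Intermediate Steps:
m(T) = 3 + T
E = -¼ (E = 1/((0 - 2)*6 + (3 + 5)) = 1/(-2*6 + 8) = 1/(-12 + 8) = 1/(-4) = -¼ ≈ -0.25000)
-86 - 31*((0 + 0*E) - 21) = -86 - 31*((0 + 0*(-¼)) - 21) = -86 - 31*((0 + 0) - 21) = -86 - 31*(0 - 21) = -86 - 31*(-21) = -86 + 651 = 565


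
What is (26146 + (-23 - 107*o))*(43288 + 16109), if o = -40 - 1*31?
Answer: 2002866840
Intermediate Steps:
o = -71 (o = -40 - 31 = -71)
(26146 + (-23 - 107*o))*(43288 + 16109) = (26146 + (-23 - 107*(-71)))*(43288 + 16109) = (26146 + (-23 + 7597))*59397 = (26146 + 7574)*59397 = 33720*59397 = 2002866840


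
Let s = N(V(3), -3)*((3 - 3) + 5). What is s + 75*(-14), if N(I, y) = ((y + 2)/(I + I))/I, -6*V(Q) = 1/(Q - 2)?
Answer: -1140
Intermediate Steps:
V(Q) = -1/(6*(-2 + Q)) (V(Q) = -1/(6*(Q - 2)) = -1/(6*(-2 + Q)))
N(I, y) = (2 + y)/(2*I**2) (N(I, y) = ((2 + y)/((2*I)))/I = ((2 + y)*(1/(2*I)))/I = ((2 + y)/(2*I))/I = (2 + y)/(2*I**2))
s = -90 (s = ((2 - 3)/(2*(-1/(-12 + 6*3))**2))*((3 - 3) + 5) = ((1/2)*(-1)/(-1/(-12 + 18))**2)*(0 + 5) = ((1/2)*(-1)/(-1/6)**2)*5 = ((1/2)*36*(-1))*5 = -18*5 = -90)
s + 75*(-14) = -90 + 75*(-14) = -90 - 1050 = -1140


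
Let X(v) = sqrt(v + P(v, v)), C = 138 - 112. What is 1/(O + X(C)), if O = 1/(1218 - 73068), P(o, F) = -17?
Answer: 71850/215549 ≈ 0.33333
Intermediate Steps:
O = -1/71850 (O = 1/(-71850) = -1/71850 ≈ -1.3918e-5)
C = 26
X(v) = sqrt(-17 + v) (X(v) = sqrt(v - 17) = sqrt(-17 + v))
1/(O + X(C)) = 1/(-1/71850 + sqrt(-17 + 26)) = 1/(-1/71850 + sqrt(9)) = 1/(-1/71850 + 3) = 1/(215549/71850) = 71850/215549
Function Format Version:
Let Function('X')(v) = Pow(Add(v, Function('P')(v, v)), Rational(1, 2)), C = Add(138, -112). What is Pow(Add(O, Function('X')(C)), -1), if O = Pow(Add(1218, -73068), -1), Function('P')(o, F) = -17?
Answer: Rational(71850, 215549) ≈ 0.33333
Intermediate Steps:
O = Rational(-1, 71850) (O = Pow(-71850, -1) = Rational(-1, 71850) ≈ -1.3918e-5)
C = 26
Function('X')(v) = Pow(Add(-17, v), Rational(1, 2)) (Function('X')(v) = Pow(Add(v, -17), Rational(1, 2)) = Pow(Add(-17, v), Rational(1, 2)))
Pow(Add(O, Function('X')(C)), -1) = Pow(Add(Rational(-1, 71850), Pow(Add(-17, 26), Rational(1, 2))), -1) = Pow(Add(Rational(-1, 71850), Pow(9, Rational(1, 2))), -1) = Pow(Add(Rational(-1, 71850), 3), -1) = Pow(Rational(215549, 71850), -1) = Rational(71850, 215549)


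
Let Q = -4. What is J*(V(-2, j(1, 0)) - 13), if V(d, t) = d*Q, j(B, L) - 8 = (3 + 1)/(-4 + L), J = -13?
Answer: 65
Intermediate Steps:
j(B, L) = 8 + 4/(-4 + L) (j(B, L) = 8 + (3 + 1)/(-4 + L) = 8 + 4/(-4 + L))
V(d, t) = -4*d (V(d, t) = d*(-4) = -4*d)
J*(V(-2, j(1, 0)) - 13) = -13*(-4*(-2) - 13) = -13*(8 - 13) = -13*(-5) = 65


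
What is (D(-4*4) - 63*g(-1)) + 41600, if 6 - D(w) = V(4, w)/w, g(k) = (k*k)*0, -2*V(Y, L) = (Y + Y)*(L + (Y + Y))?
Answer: 41608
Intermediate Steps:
V(Y, L) = -Y*(L + 2*Y) (V(Y, L) = -(Y + Y)*(L + (Y + Y))/2 = -2*Y*(L + 2*Y)/2 = -Y*(L + 2*Y))
g(k) = 0 (g(k) = k**2*0 = 0)
D(w) = 6 - (-32 - 4*w)/w (D(w) = 6 - (-1*4*(w + 2*4))/w = 6 - (-1*4*(w + 8))/w = 6 - (-1*4*(8 + w))/w = 6 - (-32 - 4*w)/w)
(D(-4*4) - 63*g(-1)) + 41600 = ((10 + 32/((-4*4))) - 63*0) + 41600 = ((10 + 32/(-16)) + 0) + 41600 = ((10 + 32*(-1/16)) + 0) + 41600 = ((10 - 2) + 0) + 41600 = (8 + 0) + 41600 = 8 + 41600 = 41608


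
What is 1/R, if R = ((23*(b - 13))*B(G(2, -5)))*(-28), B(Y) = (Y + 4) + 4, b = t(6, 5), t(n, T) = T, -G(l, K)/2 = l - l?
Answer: 1/41216 ≈ 2.4262e-5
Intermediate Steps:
G(l, K) = 0 (G(l, K) = -2*(l - l) = -2*0 = 0)
b = 5
B(Y) = 8 + Y (B(Y) = (4 + Y) + 4 = 8 + Y)
R = 41216 (R = ((23*(5 - 13))*(8 + 0))*(-28) = ((23*(-8))*8)*(-28) = -184*8*(-28) = -1472*(-28) = 41216)
1/R = 1/41216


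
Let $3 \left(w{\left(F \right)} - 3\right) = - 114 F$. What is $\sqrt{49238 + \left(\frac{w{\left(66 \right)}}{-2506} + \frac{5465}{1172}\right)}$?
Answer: $\frac{\sqrt{26548972691284407}}{734258} \approx 221.91$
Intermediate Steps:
$w{\left(F \right)} = 3 - 38 F$ ($w{\left(F \right)} = 3 + \frac{\left(-114\right) F}{3} = 3 - 38 F$)
$\sqrt{49238 + \left(\frac{w{\left(66 \right)}}{-2506} + \frac{5465}{1172}\right)} = \sqrt{49238 + \left(\frac{3 - 2508}{-2506} + \frac{5465}{1172}\right)} = \sqrt{49238 + \left(\left(3 - 2508\right) \left(- \frac{1}{2506}\right) + 5465 \cdot \frac{1}{1172}\right)} = \sqrt{49238 + \left(\left(-2505\right) \left(- \frac{1}{2506}\right) + \frac{5465}{1172}\right)} = \sqrt{49238 + \left(\frac{2505}{2506} + \frac{5465}{1172}\right)} = \sqrt{49238 + \frac{8315575}{1468516}} = \sqrt{\frac{72315106383}{1468516}} = \frac{\sqrt{26548972691284407}}{734258}$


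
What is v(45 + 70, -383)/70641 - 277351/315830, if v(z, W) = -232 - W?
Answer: -19544661661/22310547030 ≈ -0.87603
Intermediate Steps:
v(45 + 70, -383)/70641 - 277351/315830 = (-232 - 1*(-383))/70641 - 277351/315830 = (-232 + 383)*(1/70641) - 277351*1/315830 = 151*(1/70641) - 277351/315830 = 151/70641 - 277351/315830 = -19544661661/22310547030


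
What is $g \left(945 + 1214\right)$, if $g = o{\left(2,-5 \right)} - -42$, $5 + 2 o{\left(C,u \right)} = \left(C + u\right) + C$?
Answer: $84201$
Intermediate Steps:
$o{\left(C,u \right)} = - \frac{5}{2} + C + \frac{u}{2}$ ($o{\left(C,u \right)} = - \frac{5}{2} + \frac{\left(C + u\right) + C}{2} = - \frac{5}{2} + \frac{u + 2 C}{2} = - \frac{5}{2} + \left(C + \frac{u}{2}\right) = - \frac{5}{2} + C + \frac{u}{2}$)
$g = 39$ ($g = \left(- \frac{5}{2} + 2 + \frac{1}{2} \left(-5\right)\right) - -42 = \left(- \frac{5}{2} + 2 - \frac{5}{2}\right) + 42 = -3 + 42 = 39$)
$g \left(945 + 1214\right) = 39 \left(945 + 1214\right) = 39 \cdot 2159 = 84201$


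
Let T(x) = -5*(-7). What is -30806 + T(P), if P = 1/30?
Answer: -30771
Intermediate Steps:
P = 1/30 ≈ 0.033333
T(x) = 35
-30806 + T(P) = -30806 + 35 = -30771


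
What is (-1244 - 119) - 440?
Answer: -1803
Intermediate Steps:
(-1244 - 119) - 440 = -1363 - 440 = -1803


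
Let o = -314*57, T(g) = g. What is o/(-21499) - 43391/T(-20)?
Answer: 933221069/429980 ≈ 2170.4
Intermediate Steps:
o = -17898
o/(-21499) - 43391/T(-20) = -17898/(-21499) - 43391/(-20) = -17898*(-1/21499) - 43391*(-1/20) = 17898/21499 + 43391/20 = 933221069/429980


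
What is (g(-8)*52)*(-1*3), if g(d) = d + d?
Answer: 2496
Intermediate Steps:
g(d) = 2*d
(g(-8)*52)*(-1*3) = ((2*(-8))*52)*(-1*3) = -16*52*(-3) = -832*(-3) = 2496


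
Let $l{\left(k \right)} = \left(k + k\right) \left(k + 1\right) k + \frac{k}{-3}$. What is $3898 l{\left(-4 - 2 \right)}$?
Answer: $-1395484$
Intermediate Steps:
$l{\left(k \right)} = - \frac{k}{3} + 2 k^{2} \left(1 + k\right)$ ($l{\left(k \right)} = 2 k \left(1 + k\right) k + k \left(- \frac{1}{3}\right) = 2 k \left(1 + k\right) k - \frac{k}{3} = 2 k^{2} \left(1 + k\right) - \frac{k}{3} = - \frac{k}{3} + 2 k^{2} \left(1 + k\right)$)
$3898 l{\left(-4 - 2 \right)} = 3898 \frac{\left(-4 - 2\right) \left(-1 + 6 \left(-4 - 2\right) + 6 \left(-4 - 2\right)^{2}\right)}{3} = 3898 \cdot \frac{1}{3} \left(-6\right) \left(-1 + 6 \left(-6\right) + 6 \left(-6\right)^{2}\right) = 3898 \cdot \frac{1}{3} \left(-6\right) \left(-1 - 36 + 6 \cdot 36\right) = 3898 \cdot \frac{1}{3} \left(-6\right) \left(-1 - 36 + 216\right) = 3898 \cdot \frac{1}{3} \left(-6\right) 179 = 3898 \left(-358\right) = -1395484$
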